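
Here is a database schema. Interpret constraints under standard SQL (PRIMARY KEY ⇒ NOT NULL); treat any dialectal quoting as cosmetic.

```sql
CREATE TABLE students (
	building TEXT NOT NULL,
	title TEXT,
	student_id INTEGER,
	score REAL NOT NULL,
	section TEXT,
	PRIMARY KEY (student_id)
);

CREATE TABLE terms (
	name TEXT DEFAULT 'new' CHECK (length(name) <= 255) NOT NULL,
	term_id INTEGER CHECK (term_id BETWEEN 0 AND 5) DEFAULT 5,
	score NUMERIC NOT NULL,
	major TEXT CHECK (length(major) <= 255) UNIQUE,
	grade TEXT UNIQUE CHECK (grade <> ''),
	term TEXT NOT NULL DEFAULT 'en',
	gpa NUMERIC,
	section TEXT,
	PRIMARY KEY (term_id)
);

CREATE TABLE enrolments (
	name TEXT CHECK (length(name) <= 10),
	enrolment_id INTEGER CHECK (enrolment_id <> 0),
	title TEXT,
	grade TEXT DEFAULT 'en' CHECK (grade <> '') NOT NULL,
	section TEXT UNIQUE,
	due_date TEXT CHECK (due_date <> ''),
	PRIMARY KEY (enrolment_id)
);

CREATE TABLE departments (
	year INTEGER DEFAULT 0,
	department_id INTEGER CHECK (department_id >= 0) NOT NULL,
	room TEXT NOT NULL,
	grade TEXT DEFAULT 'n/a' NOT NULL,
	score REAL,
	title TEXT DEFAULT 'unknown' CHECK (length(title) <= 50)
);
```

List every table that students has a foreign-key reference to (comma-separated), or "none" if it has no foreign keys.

No column in students has a REFERENCES clause.

none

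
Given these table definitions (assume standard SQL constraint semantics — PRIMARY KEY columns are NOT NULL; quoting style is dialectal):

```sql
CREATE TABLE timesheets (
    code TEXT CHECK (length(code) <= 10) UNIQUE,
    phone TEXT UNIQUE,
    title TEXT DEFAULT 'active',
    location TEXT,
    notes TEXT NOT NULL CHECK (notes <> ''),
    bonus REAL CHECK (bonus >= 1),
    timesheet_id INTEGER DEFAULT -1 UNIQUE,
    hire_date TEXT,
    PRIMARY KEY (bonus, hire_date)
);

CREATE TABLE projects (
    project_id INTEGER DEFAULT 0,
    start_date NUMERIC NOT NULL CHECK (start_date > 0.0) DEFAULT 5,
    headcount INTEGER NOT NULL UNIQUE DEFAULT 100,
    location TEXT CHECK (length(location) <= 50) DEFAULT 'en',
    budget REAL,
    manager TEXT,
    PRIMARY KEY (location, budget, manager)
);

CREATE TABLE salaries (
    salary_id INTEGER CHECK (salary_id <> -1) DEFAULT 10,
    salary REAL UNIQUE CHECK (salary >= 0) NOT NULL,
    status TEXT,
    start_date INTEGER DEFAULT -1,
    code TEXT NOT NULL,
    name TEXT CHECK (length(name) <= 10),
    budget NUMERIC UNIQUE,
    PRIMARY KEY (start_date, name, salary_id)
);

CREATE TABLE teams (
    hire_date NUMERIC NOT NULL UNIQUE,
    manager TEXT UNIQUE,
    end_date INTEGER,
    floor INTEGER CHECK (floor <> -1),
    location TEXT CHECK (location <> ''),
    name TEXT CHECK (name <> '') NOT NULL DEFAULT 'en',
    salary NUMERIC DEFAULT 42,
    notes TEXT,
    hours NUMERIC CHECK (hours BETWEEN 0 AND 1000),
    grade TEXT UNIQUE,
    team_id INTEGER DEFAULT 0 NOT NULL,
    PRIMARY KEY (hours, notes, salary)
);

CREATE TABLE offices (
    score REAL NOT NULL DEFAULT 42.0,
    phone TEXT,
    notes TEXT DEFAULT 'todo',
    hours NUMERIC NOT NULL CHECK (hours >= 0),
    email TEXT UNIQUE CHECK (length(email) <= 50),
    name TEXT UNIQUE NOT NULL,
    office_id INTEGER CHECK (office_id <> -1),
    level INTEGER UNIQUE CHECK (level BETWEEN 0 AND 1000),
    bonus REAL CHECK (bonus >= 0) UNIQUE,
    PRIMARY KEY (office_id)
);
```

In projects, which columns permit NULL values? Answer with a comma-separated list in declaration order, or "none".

- project_id: DEFAULT only fills an omitted column; an explicit NULL is still allowed → nullable.
- start_date: declared NOT NULL → not nullable.
- headcount: declared NOT NULL → not nullable.
- location: part of the PRIMARY KEY, which implies NOT NULL → not nullable.
- budget: part of the PRIMARY KEY, which implies NOT NULL → not nullable.
- manager: part of the PRIMARY KEY, which implies NOT NULL → not nullable.

project_id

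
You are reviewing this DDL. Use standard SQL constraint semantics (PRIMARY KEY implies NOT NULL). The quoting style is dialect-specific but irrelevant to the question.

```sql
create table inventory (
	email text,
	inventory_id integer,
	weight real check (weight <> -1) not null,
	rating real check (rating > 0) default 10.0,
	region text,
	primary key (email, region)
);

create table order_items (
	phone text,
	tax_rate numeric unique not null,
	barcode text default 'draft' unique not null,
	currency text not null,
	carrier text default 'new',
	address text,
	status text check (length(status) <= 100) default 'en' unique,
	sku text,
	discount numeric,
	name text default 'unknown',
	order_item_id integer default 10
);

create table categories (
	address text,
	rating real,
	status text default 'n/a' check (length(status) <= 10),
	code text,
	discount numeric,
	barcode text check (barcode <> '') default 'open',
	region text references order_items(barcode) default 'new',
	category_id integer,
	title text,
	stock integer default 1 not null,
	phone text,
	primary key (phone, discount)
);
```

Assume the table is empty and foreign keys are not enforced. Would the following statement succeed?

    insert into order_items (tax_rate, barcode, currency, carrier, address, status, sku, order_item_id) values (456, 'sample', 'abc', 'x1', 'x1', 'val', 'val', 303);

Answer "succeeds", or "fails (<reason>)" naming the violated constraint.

NOT NULL columns: barcode is supplied; currency is supplied; tax_rate is supplied.
CHECK constraints: 'val' satisfies (length(status) <= 100).
No constraint is violated.

succeeds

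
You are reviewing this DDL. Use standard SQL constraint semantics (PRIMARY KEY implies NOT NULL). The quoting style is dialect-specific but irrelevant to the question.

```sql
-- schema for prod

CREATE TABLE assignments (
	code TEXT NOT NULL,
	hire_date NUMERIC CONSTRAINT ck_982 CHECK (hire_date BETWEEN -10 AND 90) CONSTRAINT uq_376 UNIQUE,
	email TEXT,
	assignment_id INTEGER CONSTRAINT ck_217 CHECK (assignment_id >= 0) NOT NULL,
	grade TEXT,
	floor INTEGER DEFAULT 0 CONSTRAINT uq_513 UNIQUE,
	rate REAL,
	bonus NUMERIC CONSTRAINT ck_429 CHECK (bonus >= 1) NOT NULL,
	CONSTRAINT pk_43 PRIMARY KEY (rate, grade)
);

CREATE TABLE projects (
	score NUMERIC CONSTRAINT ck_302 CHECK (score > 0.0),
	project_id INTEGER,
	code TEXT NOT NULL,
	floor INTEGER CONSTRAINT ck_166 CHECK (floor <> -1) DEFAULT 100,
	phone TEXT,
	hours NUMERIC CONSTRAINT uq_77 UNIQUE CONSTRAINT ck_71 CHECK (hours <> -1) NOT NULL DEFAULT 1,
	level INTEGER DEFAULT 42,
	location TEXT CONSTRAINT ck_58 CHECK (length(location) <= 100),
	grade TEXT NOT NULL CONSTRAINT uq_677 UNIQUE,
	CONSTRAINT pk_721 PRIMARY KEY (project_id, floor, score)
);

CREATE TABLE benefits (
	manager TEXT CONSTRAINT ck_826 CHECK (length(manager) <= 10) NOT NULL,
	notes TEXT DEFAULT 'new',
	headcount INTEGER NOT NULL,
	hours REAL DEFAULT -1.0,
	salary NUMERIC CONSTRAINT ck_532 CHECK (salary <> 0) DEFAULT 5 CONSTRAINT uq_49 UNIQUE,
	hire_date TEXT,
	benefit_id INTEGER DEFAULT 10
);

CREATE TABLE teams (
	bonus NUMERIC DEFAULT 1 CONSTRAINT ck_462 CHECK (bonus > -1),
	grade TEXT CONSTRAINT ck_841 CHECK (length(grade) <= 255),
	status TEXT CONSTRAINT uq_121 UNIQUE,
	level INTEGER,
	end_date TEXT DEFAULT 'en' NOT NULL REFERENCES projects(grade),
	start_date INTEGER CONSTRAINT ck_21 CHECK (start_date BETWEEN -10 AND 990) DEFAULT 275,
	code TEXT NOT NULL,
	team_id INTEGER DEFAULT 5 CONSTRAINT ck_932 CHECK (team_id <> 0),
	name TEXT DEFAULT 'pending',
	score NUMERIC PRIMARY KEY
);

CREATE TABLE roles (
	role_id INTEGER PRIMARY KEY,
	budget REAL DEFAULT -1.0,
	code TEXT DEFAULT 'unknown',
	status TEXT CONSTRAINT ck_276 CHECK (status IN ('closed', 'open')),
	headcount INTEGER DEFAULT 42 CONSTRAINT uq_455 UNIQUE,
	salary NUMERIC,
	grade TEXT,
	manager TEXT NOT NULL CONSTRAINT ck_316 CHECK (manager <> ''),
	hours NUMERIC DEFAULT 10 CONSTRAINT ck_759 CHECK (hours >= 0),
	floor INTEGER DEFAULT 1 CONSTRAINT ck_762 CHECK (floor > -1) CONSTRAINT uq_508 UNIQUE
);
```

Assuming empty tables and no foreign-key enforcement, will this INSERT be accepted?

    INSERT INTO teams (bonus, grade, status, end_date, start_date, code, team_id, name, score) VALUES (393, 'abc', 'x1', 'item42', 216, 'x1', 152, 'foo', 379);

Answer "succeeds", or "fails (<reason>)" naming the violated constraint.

succeeds

NOT NULL columns: code is supplied; end_date is supplied; score is supplied.
CHECK constraints: 393 satisfies (bonus > -1); 'abc' satisfies (length(grade) <= 255); 216 satisfies (start_date BETWEEN -10 AND 990); 152 satisfies (team_id <> 0).
No constraint is violated.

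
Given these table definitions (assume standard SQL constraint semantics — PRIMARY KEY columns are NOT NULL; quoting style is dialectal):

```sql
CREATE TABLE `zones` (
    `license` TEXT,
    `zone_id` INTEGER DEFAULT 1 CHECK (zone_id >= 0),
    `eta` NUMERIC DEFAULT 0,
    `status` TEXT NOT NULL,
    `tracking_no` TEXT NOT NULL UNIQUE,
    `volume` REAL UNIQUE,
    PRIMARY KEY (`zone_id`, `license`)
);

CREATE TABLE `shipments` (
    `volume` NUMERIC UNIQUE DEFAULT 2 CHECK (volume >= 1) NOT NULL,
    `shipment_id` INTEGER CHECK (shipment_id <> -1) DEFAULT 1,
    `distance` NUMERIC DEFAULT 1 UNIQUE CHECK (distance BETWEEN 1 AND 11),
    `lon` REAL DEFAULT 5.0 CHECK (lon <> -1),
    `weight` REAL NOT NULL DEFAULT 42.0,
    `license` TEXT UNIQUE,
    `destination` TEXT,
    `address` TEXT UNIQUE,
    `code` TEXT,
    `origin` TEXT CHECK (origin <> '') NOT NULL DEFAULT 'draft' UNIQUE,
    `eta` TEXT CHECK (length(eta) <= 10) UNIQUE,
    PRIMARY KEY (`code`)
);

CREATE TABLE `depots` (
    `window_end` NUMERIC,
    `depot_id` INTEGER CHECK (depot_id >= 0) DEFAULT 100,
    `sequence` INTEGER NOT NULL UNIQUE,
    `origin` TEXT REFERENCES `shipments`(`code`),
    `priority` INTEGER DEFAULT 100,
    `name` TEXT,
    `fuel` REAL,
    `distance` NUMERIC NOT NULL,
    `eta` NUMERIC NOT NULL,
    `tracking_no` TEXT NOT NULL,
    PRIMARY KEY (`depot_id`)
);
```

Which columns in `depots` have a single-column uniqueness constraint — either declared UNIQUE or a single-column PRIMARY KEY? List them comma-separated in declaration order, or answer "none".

- window_end: no UNIQUE or single-column PK constraint.
- depot_id: single-column PRIMARY KEY → unique.
- sequence: declared UNIQUE → unique.
- origin: no UNIQUE or single-column PK constraint.
- priority: no UNIQUE or single-column PK constraint.
- name: no UNIQUE or single-column PK constraint.
- fuel: no UNIQUE or single-column PK constraint.
- distance: no UNIQUE or single-column PK constraint.
- eta: no UNIQUE or single-column PK constraint.
- tracking_no: no UNIQUE or single-column PK constraint.

depot_id, sequence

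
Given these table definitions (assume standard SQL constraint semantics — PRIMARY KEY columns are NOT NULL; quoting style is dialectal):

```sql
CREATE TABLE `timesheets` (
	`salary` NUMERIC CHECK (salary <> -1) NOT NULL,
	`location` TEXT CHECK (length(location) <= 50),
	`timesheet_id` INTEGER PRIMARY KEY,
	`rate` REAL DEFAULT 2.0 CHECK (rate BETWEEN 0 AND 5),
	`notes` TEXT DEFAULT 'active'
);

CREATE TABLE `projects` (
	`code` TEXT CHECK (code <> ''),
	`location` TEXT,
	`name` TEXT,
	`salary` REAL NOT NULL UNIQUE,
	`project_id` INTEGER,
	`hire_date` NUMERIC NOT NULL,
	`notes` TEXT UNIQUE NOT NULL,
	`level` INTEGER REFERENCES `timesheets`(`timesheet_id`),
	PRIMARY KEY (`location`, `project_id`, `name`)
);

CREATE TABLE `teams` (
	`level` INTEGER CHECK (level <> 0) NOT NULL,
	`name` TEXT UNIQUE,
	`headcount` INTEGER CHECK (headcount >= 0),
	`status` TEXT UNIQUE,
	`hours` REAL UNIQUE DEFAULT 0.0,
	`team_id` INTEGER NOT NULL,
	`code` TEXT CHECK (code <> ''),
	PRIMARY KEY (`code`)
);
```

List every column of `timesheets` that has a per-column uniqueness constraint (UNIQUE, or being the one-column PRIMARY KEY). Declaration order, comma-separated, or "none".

- salary: no UNIQUE or single-column PK constraint.
- location: no UNIQUE or single-column PK constraint.
- timesheet_id: single-column PRIMARY KEY → unique.
- rate: no UNIQUE or single-column PK constraint.
- notes: no UNIQUE or single-column PK constraint.

timesheet_id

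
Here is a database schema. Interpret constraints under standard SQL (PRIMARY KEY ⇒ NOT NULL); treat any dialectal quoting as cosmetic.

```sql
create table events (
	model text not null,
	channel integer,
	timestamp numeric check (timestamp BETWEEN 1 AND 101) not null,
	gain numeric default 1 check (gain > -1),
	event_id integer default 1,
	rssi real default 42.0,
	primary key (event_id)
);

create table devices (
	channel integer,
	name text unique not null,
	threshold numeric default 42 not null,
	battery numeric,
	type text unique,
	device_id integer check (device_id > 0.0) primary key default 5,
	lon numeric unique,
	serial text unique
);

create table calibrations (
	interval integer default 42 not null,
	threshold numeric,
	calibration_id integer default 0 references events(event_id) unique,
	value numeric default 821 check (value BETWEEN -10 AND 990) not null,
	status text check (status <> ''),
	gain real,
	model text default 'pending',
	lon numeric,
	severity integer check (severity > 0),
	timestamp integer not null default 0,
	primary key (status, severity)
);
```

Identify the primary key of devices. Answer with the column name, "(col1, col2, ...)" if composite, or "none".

device_id

device_id is declared PRIMARY KEY inline on the column.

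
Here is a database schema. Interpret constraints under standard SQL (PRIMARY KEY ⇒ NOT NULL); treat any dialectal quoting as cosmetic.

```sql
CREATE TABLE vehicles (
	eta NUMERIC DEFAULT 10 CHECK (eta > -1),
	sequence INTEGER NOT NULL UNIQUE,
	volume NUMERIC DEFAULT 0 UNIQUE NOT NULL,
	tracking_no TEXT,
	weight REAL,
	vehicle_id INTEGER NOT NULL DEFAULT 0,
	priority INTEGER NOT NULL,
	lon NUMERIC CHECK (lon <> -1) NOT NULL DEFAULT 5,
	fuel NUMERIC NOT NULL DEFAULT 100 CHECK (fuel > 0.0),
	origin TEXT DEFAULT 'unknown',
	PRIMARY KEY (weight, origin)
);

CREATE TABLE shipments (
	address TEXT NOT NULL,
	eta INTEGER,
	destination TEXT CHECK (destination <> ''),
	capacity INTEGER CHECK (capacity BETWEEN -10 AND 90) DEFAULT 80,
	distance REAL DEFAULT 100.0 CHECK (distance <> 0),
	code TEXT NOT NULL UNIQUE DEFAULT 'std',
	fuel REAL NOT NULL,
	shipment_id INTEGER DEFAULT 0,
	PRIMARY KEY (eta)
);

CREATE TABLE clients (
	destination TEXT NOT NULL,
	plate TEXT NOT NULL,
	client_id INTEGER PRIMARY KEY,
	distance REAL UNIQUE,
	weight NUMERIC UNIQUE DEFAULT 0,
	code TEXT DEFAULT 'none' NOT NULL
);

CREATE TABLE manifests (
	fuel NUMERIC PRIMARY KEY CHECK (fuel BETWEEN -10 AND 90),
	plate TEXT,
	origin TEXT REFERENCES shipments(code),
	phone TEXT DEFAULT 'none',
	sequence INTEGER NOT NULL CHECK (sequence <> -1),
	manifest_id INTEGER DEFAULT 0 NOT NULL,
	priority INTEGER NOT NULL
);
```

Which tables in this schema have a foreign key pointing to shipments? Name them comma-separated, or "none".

- manifests.origin references shipments(code).

manifests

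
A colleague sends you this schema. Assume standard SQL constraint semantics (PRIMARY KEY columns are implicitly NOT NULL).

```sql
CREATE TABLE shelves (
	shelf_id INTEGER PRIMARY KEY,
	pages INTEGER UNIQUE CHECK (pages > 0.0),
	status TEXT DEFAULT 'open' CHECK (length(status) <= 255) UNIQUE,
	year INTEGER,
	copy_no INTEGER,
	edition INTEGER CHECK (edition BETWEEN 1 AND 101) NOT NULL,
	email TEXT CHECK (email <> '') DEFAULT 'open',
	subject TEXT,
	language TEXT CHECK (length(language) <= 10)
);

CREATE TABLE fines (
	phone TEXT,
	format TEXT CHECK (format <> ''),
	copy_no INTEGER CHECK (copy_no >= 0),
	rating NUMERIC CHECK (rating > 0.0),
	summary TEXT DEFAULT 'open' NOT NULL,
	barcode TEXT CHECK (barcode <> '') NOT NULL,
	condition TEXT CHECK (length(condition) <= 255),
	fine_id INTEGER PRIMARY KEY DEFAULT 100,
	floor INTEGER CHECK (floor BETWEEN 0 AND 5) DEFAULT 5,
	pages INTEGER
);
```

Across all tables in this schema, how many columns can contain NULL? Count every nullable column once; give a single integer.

shelves: 7 nullable (pages, status, year, copy_no, email, subject, language — PK (shelf_id) and explicit NOT NULL columns excluded).
fines: 7 nullable (phone, format, copy_no, rating, condition, floor, pages — PK (fine_id) and explicit NOT NULL columns excluded).
Total: 7 + 7 = 14.

14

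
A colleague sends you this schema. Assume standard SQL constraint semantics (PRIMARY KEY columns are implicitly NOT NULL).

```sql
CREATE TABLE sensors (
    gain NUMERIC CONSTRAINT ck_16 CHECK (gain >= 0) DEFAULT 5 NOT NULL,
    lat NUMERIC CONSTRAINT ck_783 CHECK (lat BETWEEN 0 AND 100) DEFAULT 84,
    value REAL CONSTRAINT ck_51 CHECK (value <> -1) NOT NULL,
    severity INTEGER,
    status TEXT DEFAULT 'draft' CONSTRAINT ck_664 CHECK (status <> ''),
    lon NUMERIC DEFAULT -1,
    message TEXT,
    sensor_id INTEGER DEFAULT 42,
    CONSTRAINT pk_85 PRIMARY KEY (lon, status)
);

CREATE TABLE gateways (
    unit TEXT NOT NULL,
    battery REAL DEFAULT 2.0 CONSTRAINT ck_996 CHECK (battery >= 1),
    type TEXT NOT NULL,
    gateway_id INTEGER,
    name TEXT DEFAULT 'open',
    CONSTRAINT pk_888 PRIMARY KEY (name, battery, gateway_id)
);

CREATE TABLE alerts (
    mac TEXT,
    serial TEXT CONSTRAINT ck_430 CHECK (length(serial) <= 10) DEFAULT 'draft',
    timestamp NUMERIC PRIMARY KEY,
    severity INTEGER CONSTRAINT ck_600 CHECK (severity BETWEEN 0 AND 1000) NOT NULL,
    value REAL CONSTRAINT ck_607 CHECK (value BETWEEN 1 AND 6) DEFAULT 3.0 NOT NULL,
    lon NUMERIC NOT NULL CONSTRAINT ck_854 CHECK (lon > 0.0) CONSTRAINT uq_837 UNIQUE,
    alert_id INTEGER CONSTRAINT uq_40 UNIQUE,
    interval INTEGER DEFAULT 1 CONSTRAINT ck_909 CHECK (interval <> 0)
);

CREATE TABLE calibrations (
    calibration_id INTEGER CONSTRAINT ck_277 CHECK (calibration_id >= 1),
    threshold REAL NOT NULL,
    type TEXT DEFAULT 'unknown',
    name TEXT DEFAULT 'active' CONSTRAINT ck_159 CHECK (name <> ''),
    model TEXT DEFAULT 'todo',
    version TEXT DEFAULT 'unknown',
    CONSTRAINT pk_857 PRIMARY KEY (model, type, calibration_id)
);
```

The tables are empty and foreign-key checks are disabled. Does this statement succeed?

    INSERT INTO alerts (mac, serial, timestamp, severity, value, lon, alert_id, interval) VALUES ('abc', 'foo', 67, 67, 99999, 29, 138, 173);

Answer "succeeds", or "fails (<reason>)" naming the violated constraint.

fails (CHECK on value)

The value 99999 for value violates CHECK (value BETWEEN 1 AND 6).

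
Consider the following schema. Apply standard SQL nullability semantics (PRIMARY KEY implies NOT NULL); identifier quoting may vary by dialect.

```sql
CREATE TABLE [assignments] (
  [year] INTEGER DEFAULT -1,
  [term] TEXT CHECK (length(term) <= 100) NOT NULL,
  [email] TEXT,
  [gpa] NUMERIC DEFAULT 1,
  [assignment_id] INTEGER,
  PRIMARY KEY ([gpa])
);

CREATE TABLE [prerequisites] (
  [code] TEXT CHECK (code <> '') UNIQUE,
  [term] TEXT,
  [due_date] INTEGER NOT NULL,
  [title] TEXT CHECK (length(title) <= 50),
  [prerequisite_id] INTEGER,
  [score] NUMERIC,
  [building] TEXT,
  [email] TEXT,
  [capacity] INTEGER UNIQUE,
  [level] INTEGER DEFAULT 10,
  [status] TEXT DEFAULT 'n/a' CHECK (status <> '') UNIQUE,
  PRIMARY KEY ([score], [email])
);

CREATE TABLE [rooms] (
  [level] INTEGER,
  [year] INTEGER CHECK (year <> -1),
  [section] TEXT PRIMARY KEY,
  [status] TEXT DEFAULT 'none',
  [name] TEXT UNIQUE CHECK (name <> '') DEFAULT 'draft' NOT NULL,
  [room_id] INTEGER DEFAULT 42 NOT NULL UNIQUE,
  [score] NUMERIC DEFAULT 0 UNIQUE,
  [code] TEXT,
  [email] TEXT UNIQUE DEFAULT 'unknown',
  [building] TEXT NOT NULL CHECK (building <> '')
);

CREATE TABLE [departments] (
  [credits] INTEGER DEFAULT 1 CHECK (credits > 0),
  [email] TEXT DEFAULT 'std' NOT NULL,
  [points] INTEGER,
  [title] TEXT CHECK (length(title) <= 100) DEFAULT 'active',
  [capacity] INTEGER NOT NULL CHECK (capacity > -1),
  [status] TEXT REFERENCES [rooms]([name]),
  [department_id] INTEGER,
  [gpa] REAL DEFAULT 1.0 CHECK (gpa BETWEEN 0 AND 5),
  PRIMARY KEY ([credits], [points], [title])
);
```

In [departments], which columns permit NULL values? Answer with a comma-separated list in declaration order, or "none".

- credits: part of the PRIMARY KEY, which implies NOT NULL → not nullable.
- email: declared NOT NULL → not nullable.
- points: part of the PRIMARY KEY, which implies NOT NULL → not nullable.
- title: part of the PRIMARY KEY, which implies NOT NULL → not nullable.
- capacity: declared NOT NULL → not nullable.
- status: a foreign key column may be NULL unless separately constrained → nullable.
- department_id: no NOT NULL constraint applies → nullable.
- gpa: CHECK does not forbid NULL (a CHECK constraint passes when its expression is NULL) → nullable.

status, department_id, gpa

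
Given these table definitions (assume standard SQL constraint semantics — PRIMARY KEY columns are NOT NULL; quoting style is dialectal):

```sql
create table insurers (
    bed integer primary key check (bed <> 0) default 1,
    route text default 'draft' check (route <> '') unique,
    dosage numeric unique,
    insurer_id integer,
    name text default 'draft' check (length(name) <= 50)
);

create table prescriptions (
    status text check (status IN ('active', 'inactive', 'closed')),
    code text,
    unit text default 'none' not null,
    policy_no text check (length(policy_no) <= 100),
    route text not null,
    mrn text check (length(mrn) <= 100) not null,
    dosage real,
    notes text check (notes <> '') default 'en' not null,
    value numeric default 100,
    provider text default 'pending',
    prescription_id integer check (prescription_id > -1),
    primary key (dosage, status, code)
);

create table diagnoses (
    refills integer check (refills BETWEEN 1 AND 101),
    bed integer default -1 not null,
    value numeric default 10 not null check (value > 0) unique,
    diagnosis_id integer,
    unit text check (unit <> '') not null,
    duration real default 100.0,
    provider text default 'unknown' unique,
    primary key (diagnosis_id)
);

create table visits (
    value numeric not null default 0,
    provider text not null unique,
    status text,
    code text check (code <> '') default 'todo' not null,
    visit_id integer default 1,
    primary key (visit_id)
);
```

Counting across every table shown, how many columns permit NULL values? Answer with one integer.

insurers: 4 nullable (route, dosage, insurer_id, name — PK (bed) and explicit NOT NULL columns excluded).
prescriptions: 4 nullable (policy_no, value, provider, prescription_id — PK (dosage, status, code) and explicit NOT NULL columns excluded).
diagnoses: 3 nullable (refills, duration, provider — PK (diagnosis_id) and explicit NOT NULL columns excluded).
visits: 1 nullable (status — PK (visit_id) and explicit NOT NULL columns excluded).
Total: 4 + 4 + 3 + 1 = 12.

12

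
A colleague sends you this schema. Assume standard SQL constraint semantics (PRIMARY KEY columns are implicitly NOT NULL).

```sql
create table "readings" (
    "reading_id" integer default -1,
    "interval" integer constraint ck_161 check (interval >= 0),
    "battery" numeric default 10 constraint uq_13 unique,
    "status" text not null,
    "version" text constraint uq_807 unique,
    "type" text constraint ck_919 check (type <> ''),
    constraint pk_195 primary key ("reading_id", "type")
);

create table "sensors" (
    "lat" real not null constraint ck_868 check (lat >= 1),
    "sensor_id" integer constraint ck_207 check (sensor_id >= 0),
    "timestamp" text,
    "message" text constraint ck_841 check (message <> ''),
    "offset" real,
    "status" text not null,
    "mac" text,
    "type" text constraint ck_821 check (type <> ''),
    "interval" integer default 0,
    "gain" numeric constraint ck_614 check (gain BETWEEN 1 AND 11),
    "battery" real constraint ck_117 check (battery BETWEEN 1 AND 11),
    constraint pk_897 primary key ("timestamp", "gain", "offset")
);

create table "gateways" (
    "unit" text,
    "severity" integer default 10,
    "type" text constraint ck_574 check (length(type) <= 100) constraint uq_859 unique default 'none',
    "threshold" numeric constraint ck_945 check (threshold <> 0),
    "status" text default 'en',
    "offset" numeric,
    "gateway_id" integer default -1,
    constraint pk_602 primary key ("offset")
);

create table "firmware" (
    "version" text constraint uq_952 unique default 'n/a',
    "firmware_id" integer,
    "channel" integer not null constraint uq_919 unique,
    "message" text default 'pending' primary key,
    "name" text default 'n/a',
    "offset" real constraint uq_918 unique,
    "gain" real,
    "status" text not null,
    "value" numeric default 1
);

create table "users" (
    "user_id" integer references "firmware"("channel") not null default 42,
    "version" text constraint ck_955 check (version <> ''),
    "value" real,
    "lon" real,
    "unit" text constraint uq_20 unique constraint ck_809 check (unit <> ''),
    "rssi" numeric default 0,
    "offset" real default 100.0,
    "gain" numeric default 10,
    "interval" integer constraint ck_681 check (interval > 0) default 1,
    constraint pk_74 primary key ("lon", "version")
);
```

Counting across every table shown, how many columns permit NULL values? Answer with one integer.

27

readings: 3 nullable (interval, battery, version — PK (reading_id, type) and explicit NOT NULL columns excluded).
sensors: 6 nullable (sensor_id, message, mac, type, interval, battery — PK (timestamp, gain, offset) and explicit NOT NULL columns excluded).
gateways: 6 nullable (unit, severity, type, threshold, status, gateway_id — PK (offset) and explicit NOT NULL columns excluded).
firmware: 6 nullable (version, firmware_id, name, offset, gain, value — PK (message) and explicit NOT NULL columns excluded).
users: 6 nullable (value, unit, rssi, offset, gain, interval — PK (lon, version) and explicit NOT NULL columns excluded).
Total: 3 + 6 + 6 + 6 + 6 = 27.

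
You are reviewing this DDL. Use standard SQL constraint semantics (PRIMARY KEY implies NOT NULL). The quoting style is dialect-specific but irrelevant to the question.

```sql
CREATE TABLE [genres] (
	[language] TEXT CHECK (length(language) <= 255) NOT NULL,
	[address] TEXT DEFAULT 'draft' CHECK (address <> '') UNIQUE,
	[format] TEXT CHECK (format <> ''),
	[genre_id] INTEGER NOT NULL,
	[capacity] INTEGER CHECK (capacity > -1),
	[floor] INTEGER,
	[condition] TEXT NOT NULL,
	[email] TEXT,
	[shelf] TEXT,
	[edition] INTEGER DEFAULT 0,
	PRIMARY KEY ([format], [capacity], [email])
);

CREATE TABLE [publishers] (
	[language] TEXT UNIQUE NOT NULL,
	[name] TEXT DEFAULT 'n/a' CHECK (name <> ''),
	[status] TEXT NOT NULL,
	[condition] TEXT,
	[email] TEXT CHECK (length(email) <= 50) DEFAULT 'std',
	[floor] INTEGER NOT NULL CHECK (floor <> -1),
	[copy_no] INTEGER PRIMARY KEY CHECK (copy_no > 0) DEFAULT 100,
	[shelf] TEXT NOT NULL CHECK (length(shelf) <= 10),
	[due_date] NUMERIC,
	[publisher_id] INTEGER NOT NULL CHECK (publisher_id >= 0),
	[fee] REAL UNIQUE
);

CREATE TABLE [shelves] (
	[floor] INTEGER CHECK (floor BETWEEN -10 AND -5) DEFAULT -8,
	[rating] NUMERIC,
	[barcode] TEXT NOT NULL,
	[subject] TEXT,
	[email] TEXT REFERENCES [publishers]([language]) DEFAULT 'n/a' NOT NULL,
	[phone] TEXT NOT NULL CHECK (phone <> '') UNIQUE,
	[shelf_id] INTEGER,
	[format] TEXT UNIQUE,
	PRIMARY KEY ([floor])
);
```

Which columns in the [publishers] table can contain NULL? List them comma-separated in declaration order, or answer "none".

name, condition, email, due_date, fee

- language: declared NOT NULL → not nullable.
- name: CHECK does not forbid NULL (a CHECK constraint passes when its expression is NULL) → nullable.
- status: declared NOT NULL → not nullable.
- condition: no NOT NULL constraint applies → nullable.
- email: CHECK does not forbid NULL (a CHECK constraint passes when its expression is NULL) → nullable.
- floor: declared NOT NULL → not nullable.
- copy_no: part of the PRIMARY KEY, which implies NOT NULL → not nullable.
- shelf: declared NOT NULL → not nullable.
- due_date: no NOT NULL constraint applies → nullable.
- publisher_id: declared NOT NULL → not nullable.
- fee: UNIQUE does not imply NOT NULL → nullable.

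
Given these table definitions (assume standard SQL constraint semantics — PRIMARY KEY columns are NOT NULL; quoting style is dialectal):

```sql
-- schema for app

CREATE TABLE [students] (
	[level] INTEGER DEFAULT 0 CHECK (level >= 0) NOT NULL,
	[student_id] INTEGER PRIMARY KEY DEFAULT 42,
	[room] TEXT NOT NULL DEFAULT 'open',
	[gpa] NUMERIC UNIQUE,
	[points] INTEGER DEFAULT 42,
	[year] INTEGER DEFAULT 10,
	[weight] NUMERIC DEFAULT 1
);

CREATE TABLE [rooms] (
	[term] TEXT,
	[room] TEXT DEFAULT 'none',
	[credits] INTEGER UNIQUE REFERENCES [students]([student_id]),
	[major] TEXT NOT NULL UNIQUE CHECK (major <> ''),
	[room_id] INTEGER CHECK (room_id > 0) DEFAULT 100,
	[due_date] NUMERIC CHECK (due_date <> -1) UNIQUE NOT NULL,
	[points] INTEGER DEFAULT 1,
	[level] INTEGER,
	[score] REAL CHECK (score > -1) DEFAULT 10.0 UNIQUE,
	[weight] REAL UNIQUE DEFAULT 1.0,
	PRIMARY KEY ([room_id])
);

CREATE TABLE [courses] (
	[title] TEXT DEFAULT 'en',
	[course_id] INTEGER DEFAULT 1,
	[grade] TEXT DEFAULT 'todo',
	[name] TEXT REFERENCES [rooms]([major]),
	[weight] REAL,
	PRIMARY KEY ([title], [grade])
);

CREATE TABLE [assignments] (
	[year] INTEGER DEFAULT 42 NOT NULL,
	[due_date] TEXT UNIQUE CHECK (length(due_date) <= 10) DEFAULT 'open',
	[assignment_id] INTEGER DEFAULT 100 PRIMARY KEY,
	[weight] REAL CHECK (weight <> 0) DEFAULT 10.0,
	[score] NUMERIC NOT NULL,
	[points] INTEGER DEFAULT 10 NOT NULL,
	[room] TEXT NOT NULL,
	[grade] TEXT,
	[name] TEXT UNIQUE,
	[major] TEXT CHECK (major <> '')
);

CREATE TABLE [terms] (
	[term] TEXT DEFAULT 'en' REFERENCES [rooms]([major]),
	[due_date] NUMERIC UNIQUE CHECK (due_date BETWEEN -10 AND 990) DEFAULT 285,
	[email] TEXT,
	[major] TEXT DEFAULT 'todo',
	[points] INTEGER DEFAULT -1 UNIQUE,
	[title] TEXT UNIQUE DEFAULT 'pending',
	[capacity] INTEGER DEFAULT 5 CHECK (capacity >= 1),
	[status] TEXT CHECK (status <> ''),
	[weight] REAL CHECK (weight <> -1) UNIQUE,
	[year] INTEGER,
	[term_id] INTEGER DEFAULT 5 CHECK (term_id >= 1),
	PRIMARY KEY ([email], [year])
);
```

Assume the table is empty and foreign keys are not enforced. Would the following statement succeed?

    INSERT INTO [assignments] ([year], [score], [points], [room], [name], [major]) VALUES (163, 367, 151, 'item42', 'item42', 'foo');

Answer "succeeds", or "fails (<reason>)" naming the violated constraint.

succeeds

NOT NULL columns: assignment_id defaults to 100; points is supplied; room is supplied; score is supplied; year is supplied.
CHECK constraints: 'foo' satisfies (major <> '').
No constraint is violated.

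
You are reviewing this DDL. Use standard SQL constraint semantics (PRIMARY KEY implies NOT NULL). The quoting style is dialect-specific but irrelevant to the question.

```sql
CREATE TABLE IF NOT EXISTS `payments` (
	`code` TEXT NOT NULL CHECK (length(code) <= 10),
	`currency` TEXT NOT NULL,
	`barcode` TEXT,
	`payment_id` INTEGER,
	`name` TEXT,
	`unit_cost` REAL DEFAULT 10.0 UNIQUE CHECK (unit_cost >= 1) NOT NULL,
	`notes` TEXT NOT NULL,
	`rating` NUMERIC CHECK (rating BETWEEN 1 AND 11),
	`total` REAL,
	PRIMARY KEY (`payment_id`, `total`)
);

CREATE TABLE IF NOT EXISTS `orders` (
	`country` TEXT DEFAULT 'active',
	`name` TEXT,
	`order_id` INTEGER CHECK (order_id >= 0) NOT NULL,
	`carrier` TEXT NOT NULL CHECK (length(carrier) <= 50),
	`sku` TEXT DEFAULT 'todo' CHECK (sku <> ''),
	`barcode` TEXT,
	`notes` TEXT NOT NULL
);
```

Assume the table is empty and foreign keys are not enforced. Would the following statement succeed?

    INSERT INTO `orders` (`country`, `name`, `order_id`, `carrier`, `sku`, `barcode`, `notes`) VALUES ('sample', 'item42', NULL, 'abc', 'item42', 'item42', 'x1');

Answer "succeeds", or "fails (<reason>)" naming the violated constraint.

order_id is explicitly set to NULL, but order_id is declared NOT NULL.

fails (NOT NULL on order_id)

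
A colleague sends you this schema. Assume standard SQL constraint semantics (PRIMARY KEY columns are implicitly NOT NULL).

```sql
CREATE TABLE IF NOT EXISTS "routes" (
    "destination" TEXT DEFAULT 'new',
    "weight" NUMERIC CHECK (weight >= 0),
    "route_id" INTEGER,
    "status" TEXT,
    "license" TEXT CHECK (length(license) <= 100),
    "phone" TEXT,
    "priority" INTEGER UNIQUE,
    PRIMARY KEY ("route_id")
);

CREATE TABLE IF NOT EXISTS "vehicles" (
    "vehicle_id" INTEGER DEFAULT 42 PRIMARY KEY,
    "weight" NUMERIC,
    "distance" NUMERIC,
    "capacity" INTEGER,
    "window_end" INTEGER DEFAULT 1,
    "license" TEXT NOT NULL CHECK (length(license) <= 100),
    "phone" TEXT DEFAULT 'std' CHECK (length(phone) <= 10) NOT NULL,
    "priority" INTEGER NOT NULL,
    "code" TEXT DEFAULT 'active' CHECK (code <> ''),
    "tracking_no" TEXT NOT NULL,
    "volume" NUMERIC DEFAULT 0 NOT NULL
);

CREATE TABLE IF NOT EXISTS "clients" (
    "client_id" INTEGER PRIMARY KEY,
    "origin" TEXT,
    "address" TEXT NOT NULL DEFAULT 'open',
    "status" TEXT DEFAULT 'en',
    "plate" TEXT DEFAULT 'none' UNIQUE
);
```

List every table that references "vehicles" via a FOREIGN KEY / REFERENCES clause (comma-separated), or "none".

No REFERENCES clause anywhere in the schema names vehicles.

none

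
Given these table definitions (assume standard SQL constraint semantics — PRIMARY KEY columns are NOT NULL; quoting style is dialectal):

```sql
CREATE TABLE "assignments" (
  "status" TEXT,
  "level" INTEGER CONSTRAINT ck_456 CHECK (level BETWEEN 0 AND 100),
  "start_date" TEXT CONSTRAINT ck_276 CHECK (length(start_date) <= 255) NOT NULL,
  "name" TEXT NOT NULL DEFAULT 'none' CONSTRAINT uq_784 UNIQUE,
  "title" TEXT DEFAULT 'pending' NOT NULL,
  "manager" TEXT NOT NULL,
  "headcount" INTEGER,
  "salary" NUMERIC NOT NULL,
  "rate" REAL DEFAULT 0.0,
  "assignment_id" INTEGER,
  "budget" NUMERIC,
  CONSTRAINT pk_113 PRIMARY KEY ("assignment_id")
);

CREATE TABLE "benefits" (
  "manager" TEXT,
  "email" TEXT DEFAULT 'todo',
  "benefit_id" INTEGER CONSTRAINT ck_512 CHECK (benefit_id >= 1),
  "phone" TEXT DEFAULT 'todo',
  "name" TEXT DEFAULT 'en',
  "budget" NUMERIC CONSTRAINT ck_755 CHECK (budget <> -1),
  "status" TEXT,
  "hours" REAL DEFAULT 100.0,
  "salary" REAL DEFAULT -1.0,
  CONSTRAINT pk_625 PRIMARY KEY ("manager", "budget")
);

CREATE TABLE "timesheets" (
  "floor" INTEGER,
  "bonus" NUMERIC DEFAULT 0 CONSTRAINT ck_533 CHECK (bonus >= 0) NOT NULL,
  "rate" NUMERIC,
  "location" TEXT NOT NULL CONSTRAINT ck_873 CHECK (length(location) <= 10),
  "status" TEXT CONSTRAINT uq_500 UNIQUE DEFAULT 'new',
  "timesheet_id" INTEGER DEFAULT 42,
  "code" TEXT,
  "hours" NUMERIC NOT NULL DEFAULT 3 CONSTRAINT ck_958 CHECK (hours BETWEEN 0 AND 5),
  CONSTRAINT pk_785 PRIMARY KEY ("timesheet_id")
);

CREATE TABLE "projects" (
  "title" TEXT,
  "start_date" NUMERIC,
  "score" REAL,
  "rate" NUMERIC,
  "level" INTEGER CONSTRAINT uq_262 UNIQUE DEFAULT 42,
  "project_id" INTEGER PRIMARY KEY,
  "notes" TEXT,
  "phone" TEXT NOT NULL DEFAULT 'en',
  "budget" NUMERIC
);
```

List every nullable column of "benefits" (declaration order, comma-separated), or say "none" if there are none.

email, benefit_id, phone, name, status, hours, salary

- manager: part of the PRIMARY KEY, which implies NOT NULL → not nullable.
- email: DEFAULT only fills an omitted column; an explicit NULL is still allowed → nullable.
- benefit_id: CHECK does not forbid NULL (a CHECK constraint passes when its expression is NULL) → nullable.
- phone: DEFAULT only fills an omitted column; an explicit NULL is still allowed → nullable.
- name: DEFAULT only fills an omitted column; an explicit NULL is still allowed → nullable.
- budget: part of the PRIMARY KEY, which implies NOT NULL → not nullable.
- status: no NOT NULL constraint applies → nullable.
- hours: DEFAULT only fills an omitted column; an explicit NULL is still allowed → nullable.
- salary: DEFAULT only fills an omitted column; an explicit NULL is still allowed → nullable.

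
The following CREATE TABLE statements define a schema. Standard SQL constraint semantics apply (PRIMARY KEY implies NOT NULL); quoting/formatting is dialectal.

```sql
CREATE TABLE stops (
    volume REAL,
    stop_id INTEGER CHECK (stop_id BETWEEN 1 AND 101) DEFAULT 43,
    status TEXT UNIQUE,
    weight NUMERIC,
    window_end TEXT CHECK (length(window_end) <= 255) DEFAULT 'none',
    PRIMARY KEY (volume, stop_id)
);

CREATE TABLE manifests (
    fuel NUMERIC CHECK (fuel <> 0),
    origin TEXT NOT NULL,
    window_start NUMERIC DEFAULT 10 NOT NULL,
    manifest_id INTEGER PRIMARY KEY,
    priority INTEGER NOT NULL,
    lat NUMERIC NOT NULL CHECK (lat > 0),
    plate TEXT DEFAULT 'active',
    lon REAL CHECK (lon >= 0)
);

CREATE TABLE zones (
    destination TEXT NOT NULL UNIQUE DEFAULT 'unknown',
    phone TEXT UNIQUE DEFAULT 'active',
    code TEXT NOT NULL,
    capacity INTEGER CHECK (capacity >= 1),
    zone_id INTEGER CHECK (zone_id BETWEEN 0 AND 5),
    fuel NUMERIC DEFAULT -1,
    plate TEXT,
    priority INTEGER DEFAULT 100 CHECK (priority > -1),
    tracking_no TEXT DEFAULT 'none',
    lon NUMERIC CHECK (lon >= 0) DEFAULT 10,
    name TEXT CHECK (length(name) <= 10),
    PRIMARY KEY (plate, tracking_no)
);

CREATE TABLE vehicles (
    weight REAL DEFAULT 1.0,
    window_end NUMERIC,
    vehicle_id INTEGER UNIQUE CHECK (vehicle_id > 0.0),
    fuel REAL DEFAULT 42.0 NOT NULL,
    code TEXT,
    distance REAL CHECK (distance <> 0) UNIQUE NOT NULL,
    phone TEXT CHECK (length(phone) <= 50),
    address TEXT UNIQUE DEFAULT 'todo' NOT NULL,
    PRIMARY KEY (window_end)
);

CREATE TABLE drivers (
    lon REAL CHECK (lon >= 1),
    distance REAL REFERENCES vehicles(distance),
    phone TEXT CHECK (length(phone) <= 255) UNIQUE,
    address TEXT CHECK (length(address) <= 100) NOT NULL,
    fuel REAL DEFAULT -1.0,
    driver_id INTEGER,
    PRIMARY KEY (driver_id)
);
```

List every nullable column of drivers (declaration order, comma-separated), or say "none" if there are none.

lon, distance, phone, fuel

- lon: CHECK does not forbid NULL (a CHECK constraint passes when its expression is NULL) → nullable.
- distance: a foreign key column may be NULL unless separately constrained → nullable.
- phone: CHECK does not forbid NULL (a CHECK constraint passes when its expression is NULL) → nullable.
- address: declared NOT NULL → not nullable.
- fuel: DEFAULT only fills an omitted column; an explicit NULL is still allowed → nullable.
- driver_id: part of the PRIMARY KEY, which implies NOT NULL → not nullable.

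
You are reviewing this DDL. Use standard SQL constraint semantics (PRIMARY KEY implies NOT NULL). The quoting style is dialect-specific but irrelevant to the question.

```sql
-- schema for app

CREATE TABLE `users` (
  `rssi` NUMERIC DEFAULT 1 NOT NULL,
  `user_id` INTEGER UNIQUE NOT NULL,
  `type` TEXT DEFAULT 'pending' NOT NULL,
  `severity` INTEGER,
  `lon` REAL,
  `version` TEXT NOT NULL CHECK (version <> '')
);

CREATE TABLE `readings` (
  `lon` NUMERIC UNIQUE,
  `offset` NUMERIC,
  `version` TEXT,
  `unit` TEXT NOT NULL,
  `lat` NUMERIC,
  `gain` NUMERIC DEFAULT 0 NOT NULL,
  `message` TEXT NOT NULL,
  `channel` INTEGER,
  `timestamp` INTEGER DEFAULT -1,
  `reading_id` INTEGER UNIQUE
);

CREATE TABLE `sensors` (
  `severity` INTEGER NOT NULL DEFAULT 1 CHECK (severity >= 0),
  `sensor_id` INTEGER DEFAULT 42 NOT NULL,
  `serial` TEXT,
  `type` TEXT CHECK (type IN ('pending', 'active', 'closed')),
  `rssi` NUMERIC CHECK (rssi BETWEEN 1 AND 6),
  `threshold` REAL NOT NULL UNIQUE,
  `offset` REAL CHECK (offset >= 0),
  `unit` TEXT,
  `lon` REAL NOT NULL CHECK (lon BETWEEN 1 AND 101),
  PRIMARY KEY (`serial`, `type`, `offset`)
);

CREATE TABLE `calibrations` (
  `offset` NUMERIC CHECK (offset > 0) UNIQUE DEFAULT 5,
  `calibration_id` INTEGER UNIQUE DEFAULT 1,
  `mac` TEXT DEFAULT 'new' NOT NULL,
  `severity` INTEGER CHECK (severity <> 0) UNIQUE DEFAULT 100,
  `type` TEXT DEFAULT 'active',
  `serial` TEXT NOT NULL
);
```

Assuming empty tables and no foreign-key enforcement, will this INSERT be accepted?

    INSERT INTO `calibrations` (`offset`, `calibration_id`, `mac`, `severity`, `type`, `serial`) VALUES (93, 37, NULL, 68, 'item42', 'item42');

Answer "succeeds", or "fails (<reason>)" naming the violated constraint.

mac is explicitly set to NULL, but mac is declared NOT NULL.

fails (NOT NULL on mac)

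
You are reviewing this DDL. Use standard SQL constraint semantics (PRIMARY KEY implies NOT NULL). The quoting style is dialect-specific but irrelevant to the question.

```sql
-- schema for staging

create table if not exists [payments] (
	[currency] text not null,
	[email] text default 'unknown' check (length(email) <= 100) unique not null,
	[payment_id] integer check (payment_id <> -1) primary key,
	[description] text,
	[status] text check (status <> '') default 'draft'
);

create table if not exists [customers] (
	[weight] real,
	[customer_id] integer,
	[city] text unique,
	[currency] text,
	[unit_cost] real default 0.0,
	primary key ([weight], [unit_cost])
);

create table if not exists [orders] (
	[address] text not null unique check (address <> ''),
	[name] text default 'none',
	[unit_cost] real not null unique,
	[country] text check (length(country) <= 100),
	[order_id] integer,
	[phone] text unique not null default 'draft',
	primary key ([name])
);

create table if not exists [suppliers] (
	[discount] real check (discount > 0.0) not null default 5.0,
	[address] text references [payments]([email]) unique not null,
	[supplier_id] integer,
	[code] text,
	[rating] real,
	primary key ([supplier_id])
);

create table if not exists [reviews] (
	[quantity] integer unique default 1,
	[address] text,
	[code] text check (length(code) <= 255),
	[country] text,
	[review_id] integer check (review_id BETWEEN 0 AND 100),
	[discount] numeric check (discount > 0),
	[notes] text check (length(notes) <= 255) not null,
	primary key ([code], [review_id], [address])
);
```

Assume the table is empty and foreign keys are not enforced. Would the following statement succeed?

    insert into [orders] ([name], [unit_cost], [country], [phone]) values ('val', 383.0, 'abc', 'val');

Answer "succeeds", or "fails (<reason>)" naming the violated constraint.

address is omitted from the column list and has no DEFAULT, so it would receive NULL.
But address is declared NOT NULL.

fails (NOT NULL on address)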